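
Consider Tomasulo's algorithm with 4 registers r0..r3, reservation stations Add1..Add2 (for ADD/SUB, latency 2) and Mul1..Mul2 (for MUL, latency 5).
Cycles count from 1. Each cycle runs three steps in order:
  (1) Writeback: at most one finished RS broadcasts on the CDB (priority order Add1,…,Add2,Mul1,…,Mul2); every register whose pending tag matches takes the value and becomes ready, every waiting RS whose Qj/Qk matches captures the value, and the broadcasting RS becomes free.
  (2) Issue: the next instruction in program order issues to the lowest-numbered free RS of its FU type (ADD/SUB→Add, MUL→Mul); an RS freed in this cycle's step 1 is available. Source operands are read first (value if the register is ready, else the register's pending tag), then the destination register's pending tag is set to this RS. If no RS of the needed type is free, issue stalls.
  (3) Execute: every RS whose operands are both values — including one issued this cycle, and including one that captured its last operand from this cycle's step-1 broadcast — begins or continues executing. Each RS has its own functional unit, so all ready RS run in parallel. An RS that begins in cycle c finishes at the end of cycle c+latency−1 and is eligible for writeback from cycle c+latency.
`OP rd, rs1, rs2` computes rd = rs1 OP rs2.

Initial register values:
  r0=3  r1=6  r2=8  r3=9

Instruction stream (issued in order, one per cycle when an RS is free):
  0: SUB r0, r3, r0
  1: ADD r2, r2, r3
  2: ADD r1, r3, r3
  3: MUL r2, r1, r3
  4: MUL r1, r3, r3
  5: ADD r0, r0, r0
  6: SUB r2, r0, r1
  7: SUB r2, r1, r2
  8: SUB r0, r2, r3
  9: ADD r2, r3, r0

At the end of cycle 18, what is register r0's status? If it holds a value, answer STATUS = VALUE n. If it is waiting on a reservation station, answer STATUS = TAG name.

cycle 1: issue SUB r0<-Add1 // r0:Add1,r1:6,r2:8,r3:9
cycle 2: issue ADD r2<-Add2 // r0:Add1,r1:6,r2:Add2,r3:9
cycle 3: CDB Add1=6; issue ADD r1<-Add1 // r0:6,r1:Add1,r2:Add2,r3:9
cycle 4: CDB Add2=17; issue MUL r2<-Mul1 // r0:6,r1:Add1,r2:Mul1,r3:9
cycle 5: CDB Add1=18; issue MUL r1<-Mul2 // r0:6,r1:Mul2,r2:Mul1,r3:9
cycle 6: issue ADD r0<-Add1 // r0:Add1,r1:Mul2,r2:Mul1,r3:9
cycle 7: issue SUB r2<-Add2 // r0:Add1,r1:Mul2,r2:Add2,r3:9
cycle 8: CDB Add1=12; issue SUB r2<-Add1 // r0:12,r1:Mul2,r2:Add1,r3:9
cycle 9: stall // r0:12,r1:Mul2,r2:Add1,r3:9
cycle 10: CDB Mul1=162; stall // r0:12,r1:Mul2,r2:Add1,r3:9
cycle 11: CDB Mul2=81; stall // r0:12,r1:81,r2:Add1,r3:9
cycle 12: stall // r0:12,r1:81,r2:Add1,r3:9
cycle 13: CDB Add2=-69; issue SUB r0<-Add2 // r0:Add2,r1:81,r2:Add1,r3:9
cycle 14: stall // r0:Add2,r1:81,r2:Add1,r3:9
cycle 15: CDB Add1=150; issue ADD r2<-Add1 // r0:Add2,r1:81,r2:Add1,r3:9
cycle 16: - // r0:Add2,r1:81,r2:Add1,r3:9
cycle 17: CDB Add2=141 // r0:141,r1:81,r2:Add1,r3:9
cycle 18: - // r0:141,r1:81,r2:Add1,r3:9

STATUS = VALUE 141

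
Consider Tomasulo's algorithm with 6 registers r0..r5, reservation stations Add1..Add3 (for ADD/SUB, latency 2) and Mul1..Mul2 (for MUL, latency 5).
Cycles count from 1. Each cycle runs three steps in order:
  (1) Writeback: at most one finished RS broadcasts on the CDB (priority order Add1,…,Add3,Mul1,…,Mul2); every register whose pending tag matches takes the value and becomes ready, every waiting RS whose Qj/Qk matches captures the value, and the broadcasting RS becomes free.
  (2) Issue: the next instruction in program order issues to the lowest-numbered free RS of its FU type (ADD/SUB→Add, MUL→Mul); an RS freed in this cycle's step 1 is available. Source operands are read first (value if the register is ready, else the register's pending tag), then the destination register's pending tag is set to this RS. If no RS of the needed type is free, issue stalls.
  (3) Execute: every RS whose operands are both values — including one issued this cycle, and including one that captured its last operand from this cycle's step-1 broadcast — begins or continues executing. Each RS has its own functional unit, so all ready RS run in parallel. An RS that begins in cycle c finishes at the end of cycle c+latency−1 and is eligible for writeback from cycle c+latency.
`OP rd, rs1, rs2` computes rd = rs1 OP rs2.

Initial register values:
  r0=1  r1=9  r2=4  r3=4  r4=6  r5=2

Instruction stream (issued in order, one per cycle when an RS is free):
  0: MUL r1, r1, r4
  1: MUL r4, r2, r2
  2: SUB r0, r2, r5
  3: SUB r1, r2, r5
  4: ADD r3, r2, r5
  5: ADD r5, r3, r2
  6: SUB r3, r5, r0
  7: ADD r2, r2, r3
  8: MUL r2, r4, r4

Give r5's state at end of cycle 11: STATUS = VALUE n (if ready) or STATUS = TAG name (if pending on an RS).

STATUS = VALUE 10

c1: issue MUL r1<-Mul1 | r0:1,r1:Mul1,r2:4,r3:4,r4:6,r5:2
c2: issue MUL r4<-Mul2 | r0:1,r1:Mul1,r2:4,r3:4,r4:Mul2,r5:2
c3: issue SUB r0<-Add1 | r0:Add1,r1:Mul1,r2:4,r3:4,r4:Mul2,r5:2
c4: issue SUB r1<-Add2 | r0:Add1,r1:Add2,r2:4,r3:4,r4:Mul2,r5:2
c5: CDB Add1=2; issue ADD r3<-Add1 | r0:2,r1:Add2,r2:4,r3:Add1,r4:Mul2,r5:2
c6: CDB Add2=2; issue ADD r5<-Add2 | r0:2,r1:2,r2:4,r3:Add1,r4:Mul2,r5:Add2
c7: CDB Add1=6; issue SUB r3<-Add1 | r0:2,r1:2,r2:4,r3:Add1,r4:Mul2,r5:Add2
c8: CDB Mul1=54; issue ADD r2<-Add3 | r0:2,r1:2,r2:Add3,r3:Add1,r4:Mul2,r5:Add2
c9: CDB Add2=10; issue MUL r2<-Mul1 | r0:2,r1:2,r2:Mul1,r3:Add1,r4:Mul2,r5:10
c10: CDB Mul2=16 | r0:2,r1:2,r2:Mul1,r3:Add1,r4:16,r5:10
c11: CDB Add1=8 | r0:2,r1:2,r2:Mul1,r3:8,r4:16,r5:10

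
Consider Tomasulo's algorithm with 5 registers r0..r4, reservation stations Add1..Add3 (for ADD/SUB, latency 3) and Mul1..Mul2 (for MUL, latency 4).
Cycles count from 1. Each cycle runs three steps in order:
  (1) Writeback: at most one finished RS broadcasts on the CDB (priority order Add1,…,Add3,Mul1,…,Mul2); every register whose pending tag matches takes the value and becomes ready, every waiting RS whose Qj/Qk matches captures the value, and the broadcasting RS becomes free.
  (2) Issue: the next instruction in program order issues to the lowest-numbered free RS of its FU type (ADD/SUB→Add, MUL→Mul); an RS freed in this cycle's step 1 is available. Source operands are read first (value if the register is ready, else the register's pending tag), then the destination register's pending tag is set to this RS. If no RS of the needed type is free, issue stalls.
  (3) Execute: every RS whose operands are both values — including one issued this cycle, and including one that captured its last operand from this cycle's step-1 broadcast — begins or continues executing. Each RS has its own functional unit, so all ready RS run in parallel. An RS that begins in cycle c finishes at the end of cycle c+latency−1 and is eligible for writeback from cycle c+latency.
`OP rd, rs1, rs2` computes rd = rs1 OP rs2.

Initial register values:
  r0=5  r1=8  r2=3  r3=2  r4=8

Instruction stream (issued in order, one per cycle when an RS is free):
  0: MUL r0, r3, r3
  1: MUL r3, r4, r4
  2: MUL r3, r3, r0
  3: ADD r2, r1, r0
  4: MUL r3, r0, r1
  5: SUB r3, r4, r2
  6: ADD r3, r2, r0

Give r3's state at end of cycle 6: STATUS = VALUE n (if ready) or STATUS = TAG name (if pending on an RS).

  c1: issue MUL r0<-Mul1  regs: r0:Mul1,r1:8,r2:3,r3:2,r4:8
  c2: issue MUL r3<-Mul2  regs: r0:Mul1,r1:8,r2:3,r3:Mul2,r4:8
  c3: stall  regs: r0:Mul1,r1:8,r2:3,r3:Mul2,r4:8
  c4: stall  regs: r0:Mul1,r1:8,r2:3,r3:Mul2,r4:8
  c5: CDB Mul1=4; issue MUL r3<-Mul1  regs: r0:4,r1:8,r2:3,r3:Mul1,r4:8
  c6: CDB Mul2=64; issue ADD r2<-Add1  regs: r0:4,r1:8,r2:Add1,r3:Mul1,r4:8

STATUS = TAG Mul1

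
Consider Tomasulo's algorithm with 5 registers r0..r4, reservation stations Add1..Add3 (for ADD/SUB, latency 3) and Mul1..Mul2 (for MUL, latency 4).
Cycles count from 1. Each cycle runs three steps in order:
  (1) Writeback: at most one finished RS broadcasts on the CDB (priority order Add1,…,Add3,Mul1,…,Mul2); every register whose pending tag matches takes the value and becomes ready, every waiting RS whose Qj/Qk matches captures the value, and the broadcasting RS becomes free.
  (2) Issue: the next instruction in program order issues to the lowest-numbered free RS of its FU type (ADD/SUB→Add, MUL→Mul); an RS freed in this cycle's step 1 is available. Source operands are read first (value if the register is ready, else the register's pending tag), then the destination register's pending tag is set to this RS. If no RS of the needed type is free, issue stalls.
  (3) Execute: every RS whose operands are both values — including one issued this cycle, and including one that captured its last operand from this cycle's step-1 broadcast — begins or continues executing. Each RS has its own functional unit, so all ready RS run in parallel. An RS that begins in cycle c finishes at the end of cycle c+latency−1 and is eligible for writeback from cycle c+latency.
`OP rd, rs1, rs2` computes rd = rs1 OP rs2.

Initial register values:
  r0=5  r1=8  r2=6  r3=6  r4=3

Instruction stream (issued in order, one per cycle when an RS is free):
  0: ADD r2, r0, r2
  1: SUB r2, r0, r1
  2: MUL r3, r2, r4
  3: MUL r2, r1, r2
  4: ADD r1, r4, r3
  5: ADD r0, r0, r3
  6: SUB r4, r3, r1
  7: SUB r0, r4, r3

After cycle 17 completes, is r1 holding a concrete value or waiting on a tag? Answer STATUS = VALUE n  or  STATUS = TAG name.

STATUS = VALUE -6

c1: issue ADD r2<-Add1 | r0:5,r1:8,r2:Add1,r3:6,r4:3
c2: issue SUB r2<-Add2 | r0:5,r1:8,r2:Add2,r3:6,r4:3
c3: issue MUL r3<-Mul1 | r0:5,r1:8,r2:Add2,r3:Mul1,r4:3
c4: CDB Add1=11; issue MUL r2<-Mul2 | r0:5,r1:8,r2:Mul2,r3:Mul1,r4:3
c5: CDB Add2=-3; issue ADD r1<-Add1 | r0:5,r1:Add1,r2:Mul2,r3:Mul1,r4:3
c6: issue ADD r0<-Add2 | r0:Add2,r1:Add1,r2:Mul2,r3:Mul1,r4:3
c7: issue SUB r4<-Add3 | r0:Add2,r1:Add1,r2:Mul2,r3:Mul1,r4:Add3
c8: stall | r0:Add2,r1:Add1,r2:Mul2,r3:Mul1,r4:Add3
c9: CDB Mul1=-9; stall | r0:Add2,r1:Add1,r2:Mul2,r3:-9,r4:Add3
c10: CDB Mul2=-24; stall | r0:Add2,r1:Add1,r2:-24,r3:-9,r4:Add3
c11: stall | r0:Add2,r1:Add1,r2:-24,r3:-9,r4:Add3
c12: CDB Add1=-6; issue SUB r0<-Add1 | r0:Add1,r1:-6,r2:-24,r3:-9,r4:Add3
c13: CDB Add2=-4 | r0:Add1,r1:-6,r2:-24,r3:-9,r4:Add3
c14: - | r0:Add1,r1:-6,r2:-24,r3:-9,r4:Add3
c15: CDB Add3=-3 | r0:Add1,r1:-6,r2:-24,r3:-9,r4:-3
c16: - | r0:Add1,r1:-6,r2:-24,r3:-9,r4:-3
c17: - | r0:Add1,r1:-6,r2:-24,r3:-9,r4:-3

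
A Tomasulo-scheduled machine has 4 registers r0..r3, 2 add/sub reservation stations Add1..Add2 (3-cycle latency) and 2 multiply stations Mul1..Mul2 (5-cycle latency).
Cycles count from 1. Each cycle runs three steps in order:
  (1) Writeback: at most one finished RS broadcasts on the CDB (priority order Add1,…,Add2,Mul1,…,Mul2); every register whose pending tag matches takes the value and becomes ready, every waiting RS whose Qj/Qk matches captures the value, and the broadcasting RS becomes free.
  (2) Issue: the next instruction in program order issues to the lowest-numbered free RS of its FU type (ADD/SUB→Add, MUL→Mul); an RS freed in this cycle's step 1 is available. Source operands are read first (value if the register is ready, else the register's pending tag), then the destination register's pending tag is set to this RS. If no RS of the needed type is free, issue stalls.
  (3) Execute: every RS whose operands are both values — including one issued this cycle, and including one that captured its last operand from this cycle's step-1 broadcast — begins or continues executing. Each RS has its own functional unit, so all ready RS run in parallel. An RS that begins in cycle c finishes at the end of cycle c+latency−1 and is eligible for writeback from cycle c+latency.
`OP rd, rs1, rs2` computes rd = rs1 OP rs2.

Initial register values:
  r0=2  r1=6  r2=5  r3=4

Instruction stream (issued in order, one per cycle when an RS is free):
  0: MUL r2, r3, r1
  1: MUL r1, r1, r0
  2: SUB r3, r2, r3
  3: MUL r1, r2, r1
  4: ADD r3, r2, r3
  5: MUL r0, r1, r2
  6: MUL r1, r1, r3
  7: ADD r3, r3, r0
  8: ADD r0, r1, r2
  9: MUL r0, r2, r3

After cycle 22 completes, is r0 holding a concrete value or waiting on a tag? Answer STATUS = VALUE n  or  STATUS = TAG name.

c1: issue MUL r2<-Mul1 | r0:2,r1:6,r2:Mul1,r3:4
c2: issue MUL r1<-Mul2 | r0:2,r1:Mul2,r2:Mul1,r3:4
c3: issue SUB r3<-Add1 | r0:2,r1:Mul2,r2:Mul1,r3:Add1
c4: stall | r0:2,r1:Mul2,r2:Mul1,r3:Add1
c5: stall | r0:2,r1:Mul2,r2:Mul1,r3:Add1
c6: CDB Mul1=24; issue MUL r1<-Mul1 | r0:2,r1:Mul1,r2:24,r3:Add1
c7: CDB Mul2=12; issue ADD r3<-Add2 | r0:2,r1:Mul1,r2:24,r3:Add2
c8: issue MUL r0<-Mul2 | r0:Mul2,r1:Mul1,r2:24,r3:Add2
c9: CDB Add1=20; stall | r0:Mul2,r1:Mul1,r2:24,r3:Add2
c10: stall | r0:Mul2,r1:Mul1,r2:24,r3:Add2
c11: stall | r0:Mul2,r1:Mul1,r2:24,r3:Add2
c12: CDB Add2=44; stall | r0:Mul2,r1:Mul1,r2:24,r3:44
c13: CDB Mul1=288; issue MUL r1<-Mul1 | r0:Mul2,r1:Mul1,r2:24,r3:44
c14: issue ADD r3<-Add1 | r0:Mul2,r1:Mul1,r2:24,r3:Add1
c15: issue ADD r0<-Add2 | r0:Add2,r1:Mul1,r2:24,r3:Add1
c16: stall | r0:Add2,r1:Mul1,r2:24,r3:Add1
c17: stall | r0:Add2,r1:Mul1,r2:24,r3:Add1
c18: CDB Mul1=12672; issue MUL r0<-Mul1 | r0:Mul1,r1:12672,r2:24,r3:Add1
c19: CDB Mul2=6912 | r0:Mul1,r1:12672,r2:24,r3:Add1
c20: - | r0:Mul1,r1:12672,r2:24,r3:Add1
c21: CDB Add2=12696 | r0:Mul1,r1:12672,r2:24,r3:Add1
c22: CDB Add1=6956 | r0:Mul1,r1:12672,r2:24,r3:6956

STATUS = TAG Mul1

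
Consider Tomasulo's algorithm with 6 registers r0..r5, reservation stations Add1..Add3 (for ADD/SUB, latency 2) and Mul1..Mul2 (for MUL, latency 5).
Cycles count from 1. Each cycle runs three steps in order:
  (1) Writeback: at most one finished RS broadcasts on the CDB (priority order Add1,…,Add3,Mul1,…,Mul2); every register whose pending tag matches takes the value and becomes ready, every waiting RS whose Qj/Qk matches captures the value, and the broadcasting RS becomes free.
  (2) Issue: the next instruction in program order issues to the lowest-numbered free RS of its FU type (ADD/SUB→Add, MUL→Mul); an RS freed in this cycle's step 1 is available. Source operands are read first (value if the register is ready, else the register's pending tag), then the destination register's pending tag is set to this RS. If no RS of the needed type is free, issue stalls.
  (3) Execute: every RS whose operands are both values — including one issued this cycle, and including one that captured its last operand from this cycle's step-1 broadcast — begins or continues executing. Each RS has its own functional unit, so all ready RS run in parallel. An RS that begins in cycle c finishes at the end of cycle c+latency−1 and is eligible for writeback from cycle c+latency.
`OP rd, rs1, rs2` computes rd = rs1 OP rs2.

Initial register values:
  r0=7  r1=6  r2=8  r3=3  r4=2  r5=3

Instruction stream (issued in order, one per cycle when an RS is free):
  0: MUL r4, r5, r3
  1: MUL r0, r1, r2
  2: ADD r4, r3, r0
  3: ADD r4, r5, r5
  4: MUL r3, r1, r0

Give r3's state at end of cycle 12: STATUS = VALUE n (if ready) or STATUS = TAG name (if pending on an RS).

cycle 1: issue MUL r4<-Mul1 // r0:7,r1:6,r2:8,r3:3,r4:Mul1,r5:3
cycle 2: issue MUL r0<-Mul2 // r0:Mul2,r1:6,r2:8,r3:3,r4:Mul1,r5:3
cycle 3: issue ADD r4<-Add1 // r0:Mul2,r1:6,r2:8,r3:3,r4:Add1,r5:3
cycle 4: issue ADD r4<-Add2 // r0:Mul2,r1:6,r2:8,r3:3,r4:Add2,r5:3
cycle 5: stall // r0:Mul2,r1:6,r2:8,r3:3,r4:Add2,r5:3
cycle 6: CDB Add2=6; stall // r0:Mul2,r1:6,r2:8,r3:3,r4:6,r5:3
cycle 7: CDB Mul1=9; issue MUL r3<-Mul1 // r0:Mul2,r1:6,r2:8,r3:Mul1,r4:6,r5:3
cycle 8: CDB Mul2=48 // r0:48,r1:6,r2:8,r3:Mul1,r4:6,r5:3
cycle 9: - // r0:48,r1:6,r2:8,r3:Mul1,r4:6,r5:3
cycle 10: CDB Add1=51 // r0:48,r1:6,r2:8,r3:Mul1,r4:6,r5:3
cycle 11: - // r0:48,r1:6,r2:8,r3:Mul1,r4:6,r5:3
cycle 12: - // r0:48,r1:6,r2:8,r3:Mul1,r4:6,r5:3

STATUS = TAG Mul1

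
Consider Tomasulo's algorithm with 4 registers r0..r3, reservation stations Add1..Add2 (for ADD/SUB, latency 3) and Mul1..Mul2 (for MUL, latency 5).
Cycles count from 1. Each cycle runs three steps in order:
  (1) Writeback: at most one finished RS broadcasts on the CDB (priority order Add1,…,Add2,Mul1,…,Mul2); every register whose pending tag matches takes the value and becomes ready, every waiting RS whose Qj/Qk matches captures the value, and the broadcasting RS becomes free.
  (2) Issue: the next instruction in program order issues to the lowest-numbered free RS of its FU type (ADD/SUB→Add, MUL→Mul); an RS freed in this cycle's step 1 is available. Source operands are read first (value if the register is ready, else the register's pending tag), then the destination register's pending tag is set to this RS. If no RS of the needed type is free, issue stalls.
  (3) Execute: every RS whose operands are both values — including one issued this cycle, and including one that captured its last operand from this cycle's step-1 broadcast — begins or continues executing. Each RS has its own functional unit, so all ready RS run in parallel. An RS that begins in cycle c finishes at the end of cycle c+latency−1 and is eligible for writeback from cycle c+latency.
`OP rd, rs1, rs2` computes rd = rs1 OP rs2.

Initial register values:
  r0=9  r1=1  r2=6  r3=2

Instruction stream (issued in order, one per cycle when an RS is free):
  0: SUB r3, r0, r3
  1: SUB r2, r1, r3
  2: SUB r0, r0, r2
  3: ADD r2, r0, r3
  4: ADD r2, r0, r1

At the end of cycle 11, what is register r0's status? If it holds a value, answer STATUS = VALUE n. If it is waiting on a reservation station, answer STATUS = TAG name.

  c1: issue SUB r3<-Add1  regs: r0:9,r1:1,r2:6,r3:Add1
  c2: issue SUB r2<-Add2  regs: r0:9,r1:1,r2:Add2,r3:Add1
  c3: stall  regs: r0:9,r1:1,r2:Add2,r3:Add1
  c4: CDB Add1=7; issue SUB r0<-Add1  regs: r0:Add1,r1:1,r2:Add2,r3:7
  c5: stall  regs: r0:Add1,r1:1,r2:Add2,r3:7
  c6: stall  regs: r0:Add1,r1:1,r2:Add2,r3:7
  c7: CDB Add2=-6; issue ADD r2<-Add2  regs: r0:Add1,r1:1,r2:Add2,r3:7
  c8: stall  regs: r0:Add1,r1:1,r2:Add2,r3:7
  c9: stall  regs: r0:Add1,r1:1,r2:Add2,r3:7
  c10: CDB Add1=15; issue ADD r2<-Add1  regs: r0:15,r1:1,r2:Add1,r3:7
  c11: -  regs: r0:15,r1:1,r2:Add1,r3:7

STATUS = VALUE 15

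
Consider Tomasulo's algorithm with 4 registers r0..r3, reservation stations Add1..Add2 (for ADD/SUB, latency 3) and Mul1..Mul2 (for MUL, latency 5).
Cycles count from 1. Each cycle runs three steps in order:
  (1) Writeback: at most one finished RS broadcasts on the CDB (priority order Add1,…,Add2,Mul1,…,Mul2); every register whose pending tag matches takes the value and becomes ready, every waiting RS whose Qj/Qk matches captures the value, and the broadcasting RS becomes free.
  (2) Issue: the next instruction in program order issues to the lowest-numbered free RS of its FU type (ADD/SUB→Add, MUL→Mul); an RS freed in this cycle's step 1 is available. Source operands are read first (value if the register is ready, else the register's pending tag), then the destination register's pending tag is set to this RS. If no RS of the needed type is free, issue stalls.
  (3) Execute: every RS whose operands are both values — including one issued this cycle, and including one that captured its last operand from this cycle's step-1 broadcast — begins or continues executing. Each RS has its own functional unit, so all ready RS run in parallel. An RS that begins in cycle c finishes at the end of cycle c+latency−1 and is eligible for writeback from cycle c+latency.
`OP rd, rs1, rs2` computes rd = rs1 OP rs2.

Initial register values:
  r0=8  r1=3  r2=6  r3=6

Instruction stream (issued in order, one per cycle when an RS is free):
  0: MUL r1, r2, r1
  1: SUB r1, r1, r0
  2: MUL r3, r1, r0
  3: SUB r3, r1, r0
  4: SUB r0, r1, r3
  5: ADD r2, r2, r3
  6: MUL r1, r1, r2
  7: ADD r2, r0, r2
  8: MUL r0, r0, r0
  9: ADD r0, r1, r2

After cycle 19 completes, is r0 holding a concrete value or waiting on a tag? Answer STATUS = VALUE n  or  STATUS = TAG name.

cycle 1: issue MUL r1<-Mul1 // r0:8,r1:Mul1,r2:6,r3:6
cycle 2: issue SUB r1<-Add1 // r0:8,r1:Add1,r2:6,r3:6
cycle 3: issue MUL r3<-Mul2 // r0:8,r1:Add1,r2:6,r3:Mul2
cycle 4: issue SUB r3<-Add2 // r0:8,r1:Add1,r2:6,r3:Add2
cycle 5: stall // r0:8,r1:Add1,r2:6,r3:Add2
cycle 6: CDB Mul1=18; stall // r0:8,r1:Add1,r2:6,r3:Add2
cycle 7: stall // r0:8,r1:Add1,r2:6,r3:Add2
cycle 8: stall // r0:8,r1:Add1,r2:6,r3:Add2
cycle 9: CDB Add1=10; issue SUB r0<-Add1 // r0:Add1,r1:10,r2:6,r3:Add2
cycle 10: stall // r0:Add1,r1:10,r2:6,r3:Add2
cycle 11: stall // r0:Add1,r1:10,r2:6,r3:Add2
cycle 12: CDB Add2=2; issue ADD r2<-Add2 // r0:Add1,r1:10,r2:Add2,r3:2
cycle 13: issue MUL r1<-Mul1 // r0:Add1,r1:Mul1,r2:Add2,r3:2
cycle 14: CDB Mul2=80; stall // r0:Add1,r1:Mul1,r2:Add2,r3:2
cycle 15: CDB Add1=8; issue ADD r2<-Add1 // r0:8,r1:Mul1,r2:Add1,r3:2
cycle 16: CDB Add2=8; issue MUL r0<-Mul2 // r0:Mul2,r1:Mul1,r2:Add1,r3:2
cycle 17: issue ADD r0<-Add2 // r0:Add2,r1:Mul1,r2:Add1,r3:2
cycle 18: - // r0:Add2,r1:Mul1,r2:Add1,r3:2
cycle 19: CDB Add1=16 // r0:Add2,r1:Mul1,r2:16,r3:2

STATUS = TAG Add2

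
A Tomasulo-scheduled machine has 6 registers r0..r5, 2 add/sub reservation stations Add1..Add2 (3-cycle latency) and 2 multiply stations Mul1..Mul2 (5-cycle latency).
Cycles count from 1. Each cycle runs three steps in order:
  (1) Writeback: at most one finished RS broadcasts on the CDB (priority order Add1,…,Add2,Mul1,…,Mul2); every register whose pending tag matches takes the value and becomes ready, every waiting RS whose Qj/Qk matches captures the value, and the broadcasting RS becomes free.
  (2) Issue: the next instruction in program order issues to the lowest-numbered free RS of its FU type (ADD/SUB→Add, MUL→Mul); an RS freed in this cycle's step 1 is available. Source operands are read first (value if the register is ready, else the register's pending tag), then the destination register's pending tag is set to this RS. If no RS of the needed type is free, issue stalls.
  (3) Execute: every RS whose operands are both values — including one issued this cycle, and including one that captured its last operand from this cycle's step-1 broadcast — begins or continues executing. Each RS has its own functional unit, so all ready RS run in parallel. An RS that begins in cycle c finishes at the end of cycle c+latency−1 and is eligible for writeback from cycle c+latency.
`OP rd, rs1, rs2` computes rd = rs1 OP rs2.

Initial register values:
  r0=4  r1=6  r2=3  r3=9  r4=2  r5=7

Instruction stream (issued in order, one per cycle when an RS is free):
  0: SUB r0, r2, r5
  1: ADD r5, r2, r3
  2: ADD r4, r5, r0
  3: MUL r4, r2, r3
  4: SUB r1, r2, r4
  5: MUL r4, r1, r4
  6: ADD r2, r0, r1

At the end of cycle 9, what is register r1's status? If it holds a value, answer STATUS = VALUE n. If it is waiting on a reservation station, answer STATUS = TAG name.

STATUS = TAG Add2

c1: issue SUB r0<-Add1 | r0:Add1,r1:6,r2:3,r3:9,r4:2,r5:7
c2: issue ADD r5<-Add2 | r0:Add1,r1:6,r2:3,r3:9,r4:2,r5:Add2
c3: stall | r0:Add1,r1:6,r2:3,r3:9,r4:2,r5:Add2
c4: CDB Add1=-4; issue ADD r4<-Add1 | r0:-4,r1:6,r2:3,r3:9,r4:Add1,r5:Add2
c5: CDB Add2=12; issue MUL r4<-Mul1 | r0:-4,r1:6,r2:3,r3:9,r4:Mul1,r5:12
c6: issue SUB r1<-Add2 | r0:-4,r1:Add2,r2:3,r3:9,r4:Mul1,r5:12
c7: issue MUL r4<-Mul2 | r0:-4,r1:Add2,r2:3,r3:9,r4:Mul2,r5:12
c8: CDB Add1=8; issue ADD r2<-Add1 | r0:-4,r1:Add2,r2:Add1,r3:9,r4:Mul2,r5:12
c9: - | r0:-4,r1:Add2,r2:Add1,r3:9,r4:Mul2,r5:12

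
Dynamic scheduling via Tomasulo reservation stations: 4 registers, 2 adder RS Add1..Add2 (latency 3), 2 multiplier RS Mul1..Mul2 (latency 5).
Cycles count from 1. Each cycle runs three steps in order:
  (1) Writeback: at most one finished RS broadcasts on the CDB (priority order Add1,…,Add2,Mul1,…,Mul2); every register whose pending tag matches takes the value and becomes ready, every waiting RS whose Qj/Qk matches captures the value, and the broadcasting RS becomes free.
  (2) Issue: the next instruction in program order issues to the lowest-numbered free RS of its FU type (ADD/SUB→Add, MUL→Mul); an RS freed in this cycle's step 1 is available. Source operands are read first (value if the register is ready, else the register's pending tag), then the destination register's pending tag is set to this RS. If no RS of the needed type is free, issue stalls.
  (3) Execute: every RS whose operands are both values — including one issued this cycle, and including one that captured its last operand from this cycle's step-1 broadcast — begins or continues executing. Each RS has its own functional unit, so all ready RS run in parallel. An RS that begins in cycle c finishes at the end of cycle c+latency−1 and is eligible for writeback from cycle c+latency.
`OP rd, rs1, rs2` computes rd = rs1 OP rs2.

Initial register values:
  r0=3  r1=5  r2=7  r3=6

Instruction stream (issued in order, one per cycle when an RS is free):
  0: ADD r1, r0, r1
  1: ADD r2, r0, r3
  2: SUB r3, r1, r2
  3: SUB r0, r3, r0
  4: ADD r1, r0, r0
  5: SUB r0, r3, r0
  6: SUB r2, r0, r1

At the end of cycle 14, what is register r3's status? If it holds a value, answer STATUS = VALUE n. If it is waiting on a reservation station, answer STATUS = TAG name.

c1: issue ADD r1<-Add1 | r0:3,r1:Add1,r2:7,r3:6
c2: issue ADD r2<-Add2 | r0:3,r1:Add1,r2:Add2,r3:6
c3: stall | r0:3,r1:Add1,r2:Add2,r3:6
c4: CDB Add1=8; issue SUB r3<-Add1 | r0:3,r1:8,r2:Add2,r3:Add1
c5: CDB Add2=9; issue SUB r0<-Add2 | r0:Add2,r1:8,r2:9,r3:Add1
c6: stall | r0:Add2,r1:8,r2:9,r3:Add1
c7: stall | r0:Add2,r1:8,r2:9,r3:Add1
c8: CDB Add1=-1; issue ADD r1<-Add1 | r0:Add2,r1:Add1,r2:9,r3:-1
c9: stall | r0:Add2,r1:Add1,r2:9,r3:-1
c10: stall | r0:Add2,r1:Add1,r2:9,r3:-1
c11: CDB Add2=-4; issue SUB r0<-Add2 | r0:Add2,r1:Add1,r2:9,r3:-1
c12: stall | r0:Add2,r1:Add1,r2:9,r3:-1
c13: stall | r0:Add2,r1:Add1,r2:9,r3:-1
c14: CDB Add1=-8; issue SUB r2<-Add1 | r0:Add2,r1:-8,r2:Add1,r3:-1

STATUS = VALUE -1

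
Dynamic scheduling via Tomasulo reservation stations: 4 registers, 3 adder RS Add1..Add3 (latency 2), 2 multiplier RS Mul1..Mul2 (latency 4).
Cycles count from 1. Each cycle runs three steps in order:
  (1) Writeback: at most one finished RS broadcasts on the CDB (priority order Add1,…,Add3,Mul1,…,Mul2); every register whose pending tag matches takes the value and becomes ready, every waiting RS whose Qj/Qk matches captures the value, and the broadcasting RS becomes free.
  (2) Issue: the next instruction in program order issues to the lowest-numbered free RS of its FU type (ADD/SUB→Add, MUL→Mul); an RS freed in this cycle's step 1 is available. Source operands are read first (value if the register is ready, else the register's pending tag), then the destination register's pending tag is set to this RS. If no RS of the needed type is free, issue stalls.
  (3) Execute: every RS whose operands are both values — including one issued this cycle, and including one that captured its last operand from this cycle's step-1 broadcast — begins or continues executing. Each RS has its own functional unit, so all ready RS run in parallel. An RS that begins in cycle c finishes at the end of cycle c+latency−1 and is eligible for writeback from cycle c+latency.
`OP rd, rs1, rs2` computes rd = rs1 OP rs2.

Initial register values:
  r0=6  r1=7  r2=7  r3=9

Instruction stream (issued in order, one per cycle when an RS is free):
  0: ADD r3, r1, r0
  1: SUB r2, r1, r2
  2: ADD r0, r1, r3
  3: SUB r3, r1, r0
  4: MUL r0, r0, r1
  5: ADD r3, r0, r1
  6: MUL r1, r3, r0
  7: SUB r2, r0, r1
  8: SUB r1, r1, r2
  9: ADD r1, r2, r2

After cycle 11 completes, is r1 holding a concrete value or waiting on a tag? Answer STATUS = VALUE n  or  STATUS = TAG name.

STATUS = TAG Add1

c1: issue ADD r3<-Add1 | r0:6,r1:7,r2:7,r3:Add1
c2: issue SUB r2<-Add2 | r0:6,r1:7,r2:Add2,r3:Add1
c3: CDB Add1=13; issue ADD r0<-Add1 | r0:Add1,r1:7,r2:Add2,r3:13
c4: CDB Add2=0; issue SUB r3<-Add2 | r0:Add1,r1:7,r2:0,r3:Add2
c5: CDB Add1=20; issue MUL r0<-Mul1 | r0:Mul1,r1:7,r2:0,r3:Add2
c6: issue ADD r3<-Add1 | r0:Mul1,r1:7,r2:0,r3:Add1
c7: CDB Add2=-13; issue MUL r1<-Mul2 | r0:Mul1,r1:Mul2,r2:0,r3:Add1
c8: issue SUB r2<-Add2 | r0:Mul1,r1:Mul2,r2:Add2,r3:Add1
c9: CDB Mul1=140; issue SUB r1<-Add3 | r0:140,r1:Add3,r2:Add2,r3:Add1
c10: stall | r0:140,r1:Add3,r2:Add2,r3:Add1
c11: CDB Add1=147; issue ADD r1<-Add1 | r0:140,r1:Add1,r2:Add2,r3:147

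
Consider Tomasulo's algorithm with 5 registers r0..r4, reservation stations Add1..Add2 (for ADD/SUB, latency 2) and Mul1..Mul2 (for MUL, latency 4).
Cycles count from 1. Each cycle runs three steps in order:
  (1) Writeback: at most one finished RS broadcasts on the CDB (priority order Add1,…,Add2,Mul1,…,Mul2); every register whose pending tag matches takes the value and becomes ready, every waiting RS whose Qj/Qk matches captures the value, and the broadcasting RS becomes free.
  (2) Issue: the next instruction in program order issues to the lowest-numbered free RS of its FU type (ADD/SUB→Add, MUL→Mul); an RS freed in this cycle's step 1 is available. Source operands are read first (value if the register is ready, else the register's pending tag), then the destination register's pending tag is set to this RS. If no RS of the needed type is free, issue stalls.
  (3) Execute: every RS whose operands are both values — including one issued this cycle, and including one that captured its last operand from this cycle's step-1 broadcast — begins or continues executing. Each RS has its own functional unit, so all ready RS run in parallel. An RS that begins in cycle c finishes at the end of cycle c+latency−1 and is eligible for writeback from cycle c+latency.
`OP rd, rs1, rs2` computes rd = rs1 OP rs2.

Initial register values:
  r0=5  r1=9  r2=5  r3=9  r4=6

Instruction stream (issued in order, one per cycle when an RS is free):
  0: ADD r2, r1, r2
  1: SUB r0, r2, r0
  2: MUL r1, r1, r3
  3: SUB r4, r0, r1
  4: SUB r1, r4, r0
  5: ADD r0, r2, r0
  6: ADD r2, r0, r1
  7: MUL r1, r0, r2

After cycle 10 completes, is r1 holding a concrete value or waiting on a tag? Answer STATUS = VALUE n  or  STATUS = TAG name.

STATUS = TAG Add2

cycle 1: issue ADD r2<-Add1 // r0:5,r1:9,r2:Add1,r3:9,r4:6
cycle 2: issue SUB r0<-Add2 // r0:Add2,r1:9,r2:Add1,r3:9,r4:6
cycle 3: CDB Add1=14; issue MUL r1<-Mul1 // r0:Add2,r1:Mul1,r2:14,r3:9,r4:6
cycle 4: issue SUB r4<-Add1 // r0:Add2,r1:Mul1,r2:14,r3:9,r4:Add1
cycle 5: CDB Add2=9; issue SUB r1<-Add2 // r0:9,r1:Add2,r2:14,r3:9,r4:Add1
cycle 6: stall // r0:9,r1:Add2,r2:14,r3:9,r4:Add1
cycle 7: CDB Mul1=81; stall // r0:9,r1:Add2,r2:14,r3:9,r4:Add1
cycle 8: stall // r0:9,r1:Add2,r2:14,r3:9,r4:Add1
cycle 9: CDB Add1=-72; issue ADD r0<-Add1 // r0:Add1,r1:Add2,r2:14,r3:9,r4:-72
cycle 10: stall // r0:Add1,r1:Add2,r2:14,r3:9,r4:-72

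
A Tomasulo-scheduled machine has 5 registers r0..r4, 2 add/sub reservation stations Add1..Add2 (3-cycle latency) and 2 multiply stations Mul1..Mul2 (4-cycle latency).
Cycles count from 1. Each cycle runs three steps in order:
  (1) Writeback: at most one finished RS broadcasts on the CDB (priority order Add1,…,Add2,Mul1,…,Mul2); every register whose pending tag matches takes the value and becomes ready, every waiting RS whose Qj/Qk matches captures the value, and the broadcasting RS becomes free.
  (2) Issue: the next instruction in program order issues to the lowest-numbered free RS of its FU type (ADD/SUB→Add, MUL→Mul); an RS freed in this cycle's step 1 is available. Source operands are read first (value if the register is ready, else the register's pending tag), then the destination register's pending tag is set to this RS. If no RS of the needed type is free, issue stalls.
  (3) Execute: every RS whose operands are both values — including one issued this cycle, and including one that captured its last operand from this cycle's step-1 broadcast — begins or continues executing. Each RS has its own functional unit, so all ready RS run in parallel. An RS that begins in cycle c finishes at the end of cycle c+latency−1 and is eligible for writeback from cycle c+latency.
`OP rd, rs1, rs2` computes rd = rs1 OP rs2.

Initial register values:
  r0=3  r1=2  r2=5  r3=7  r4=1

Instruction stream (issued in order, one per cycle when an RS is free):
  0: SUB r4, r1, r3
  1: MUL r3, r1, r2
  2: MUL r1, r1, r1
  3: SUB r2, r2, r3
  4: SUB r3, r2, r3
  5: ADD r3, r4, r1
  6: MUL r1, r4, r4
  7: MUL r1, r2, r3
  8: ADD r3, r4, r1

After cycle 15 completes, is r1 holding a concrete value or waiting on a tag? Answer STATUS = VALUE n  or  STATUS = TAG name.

STATUS = TAG Mul2

cycle 1: issue SUB r4<-Add1 // r0:3,r1:2,r2:5,r3:7,r4:Add1
cycle 2: issue MUL r3<-Mul1 // r0:3,r1:2,r2:5,r3:Mul1,r4:Add1
cycle 3: issue MUL r1<-Mul2 // r0:3,r1:Mul2,r2:5,r3:Mul1,r4:Add1
cycle 4: CDB Add1=-5; issue SUB r2<-Add1 // r0:3,r1:Mul2,r2:Add1,r3:Mul1,r4:-5
cycle 5: issue SUB r3<-Add2 // r0:3,r1:Mul2,r2:Add1,r3:Add2,r4:-5
cycle 6: CDB Mul1=10; stall // r0:3,r1:Mul2,r2:Add1,r3:Add2,r4:-5
cycle 7: CDB Mul2=4; stall // r0:3,r1:4,r2:Add1,r3:Add2,r4:-5
cycle 8: stall // r0:3,r1:4,r2:Add1,r3:Add2,r4:-5
cycle 9: CDB Add1=-5; issue ADD r3<-Add1 // r0:3,r1:4,r2:-5,r3:Add1,r4:-5
cycle 10: issue MUL r1<-Mul1 // r0:3,r1:Mul1,r2:-5,r3:Add1,r4:-5
cycle 11: issue MUL r1<-Mul2 // r0:3,r1:Mul2,r2:-5,r3:Add1,r4:-5
cycle 12: CDB Add1=-1; issue ADD r3<-Add1 // r0:3,r1:Mul2,r2:-5,r3:Add1,r4:-5
cycle 13: CDB Add2=-15 // r0:3,r1:Mul2,r2:-5,r3:Add1,r4:-5
cycle 14: CDB Mul1=25 // r0:3,r1:Mul2,r2:-5,r3:Add1,r4:-5
cycle 15: - // r0:3,r1:Mul2,r2:-5,r3:Add1,r4:-5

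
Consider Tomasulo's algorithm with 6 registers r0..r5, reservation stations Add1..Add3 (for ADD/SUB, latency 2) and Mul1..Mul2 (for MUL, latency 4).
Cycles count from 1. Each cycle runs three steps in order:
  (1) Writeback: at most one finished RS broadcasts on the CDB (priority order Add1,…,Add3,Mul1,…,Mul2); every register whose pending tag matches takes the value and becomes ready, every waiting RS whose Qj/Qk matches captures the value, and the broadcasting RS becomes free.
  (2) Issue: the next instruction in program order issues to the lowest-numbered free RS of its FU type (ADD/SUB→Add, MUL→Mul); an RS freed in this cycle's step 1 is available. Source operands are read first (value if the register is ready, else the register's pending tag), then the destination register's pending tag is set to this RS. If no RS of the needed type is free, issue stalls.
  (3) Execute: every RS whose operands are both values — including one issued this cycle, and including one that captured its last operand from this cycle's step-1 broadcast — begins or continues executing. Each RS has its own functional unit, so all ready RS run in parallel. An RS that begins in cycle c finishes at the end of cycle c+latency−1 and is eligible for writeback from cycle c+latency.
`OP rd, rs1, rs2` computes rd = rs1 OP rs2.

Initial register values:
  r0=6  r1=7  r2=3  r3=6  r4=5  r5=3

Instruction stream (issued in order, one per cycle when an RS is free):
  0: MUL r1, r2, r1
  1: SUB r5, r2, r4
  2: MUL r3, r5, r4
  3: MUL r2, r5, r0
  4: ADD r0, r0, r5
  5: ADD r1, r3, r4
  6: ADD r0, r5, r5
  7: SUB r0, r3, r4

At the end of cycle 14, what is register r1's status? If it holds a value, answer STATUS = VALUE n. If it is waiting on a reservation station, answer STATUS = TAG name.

c1: issue MUL r1<-Mul1 | r0:6,r1:Mul1,r2:3,r3:6,r4:5,r5:3
c2: issue SUB r5<-Add1 | r0:6,r1:Mul1,r2:3,r3:6,r4:5,r5:Add1
c3: issue MUL r3<-Mul2 | r0:6,r1:Mul1,r2:3,r3:Mul2,r4:5,r5:Add1
c4: CDB Add1=-2; stall | r0:6,r1:Mul1,r2:3,r3:Mul2,r4:5,r5:-2
c5: CDB Mul1=21; issue MUL r2<-Mul1 | r0:6,r1:21,r2:Mul1,r3:Mul2,r4:5,r5:-2
c6: issue ADD r0<-Add1 | r0:Add1,r1:21,r2:Mul1,r3:Mul2,r4:5,r5:-2
c7: issue ADD r1<-Add2 | r0:Add1,r1:Add2,r2:Mul1,r3:Mul2,r4:5,r5:-2
c8: CDB Add1=4; issue ADD r0<-Add1 | r0:Add1,r1:Add2,r2:Mul1,r3:Mul2,r4:5,r5:-2
c9: CDB Mul1=-12; issue SUB r0<-Add3 | r0:Add3,r1:Add2,r2:-12,r3:Mul2,r4:5,r5:-2
c10: CDB Add1=-4 | r0:Add3,r1:Add2,r2:-12,r3:Mul2,r4:5,r5:-2
c11: CDB Mul2=-10 | r0:Add3,r1:Add2,r2:-12,r3:-10,r4:5,r5:-2
c12: - | r0:Add3,r1:Add2,r2:-12,r3:-10,r4:5,r5:-2
c13: CDB Add2=-5 | r0:Add3,r1:-5,r2:-12,r3:-10,r4:5,r5:-2
c14: CDB Add3=-15 | r0:-15,r1:-5,r2:-12,r3:-10,r4:5,r5:-2

STATUS = VALUE -5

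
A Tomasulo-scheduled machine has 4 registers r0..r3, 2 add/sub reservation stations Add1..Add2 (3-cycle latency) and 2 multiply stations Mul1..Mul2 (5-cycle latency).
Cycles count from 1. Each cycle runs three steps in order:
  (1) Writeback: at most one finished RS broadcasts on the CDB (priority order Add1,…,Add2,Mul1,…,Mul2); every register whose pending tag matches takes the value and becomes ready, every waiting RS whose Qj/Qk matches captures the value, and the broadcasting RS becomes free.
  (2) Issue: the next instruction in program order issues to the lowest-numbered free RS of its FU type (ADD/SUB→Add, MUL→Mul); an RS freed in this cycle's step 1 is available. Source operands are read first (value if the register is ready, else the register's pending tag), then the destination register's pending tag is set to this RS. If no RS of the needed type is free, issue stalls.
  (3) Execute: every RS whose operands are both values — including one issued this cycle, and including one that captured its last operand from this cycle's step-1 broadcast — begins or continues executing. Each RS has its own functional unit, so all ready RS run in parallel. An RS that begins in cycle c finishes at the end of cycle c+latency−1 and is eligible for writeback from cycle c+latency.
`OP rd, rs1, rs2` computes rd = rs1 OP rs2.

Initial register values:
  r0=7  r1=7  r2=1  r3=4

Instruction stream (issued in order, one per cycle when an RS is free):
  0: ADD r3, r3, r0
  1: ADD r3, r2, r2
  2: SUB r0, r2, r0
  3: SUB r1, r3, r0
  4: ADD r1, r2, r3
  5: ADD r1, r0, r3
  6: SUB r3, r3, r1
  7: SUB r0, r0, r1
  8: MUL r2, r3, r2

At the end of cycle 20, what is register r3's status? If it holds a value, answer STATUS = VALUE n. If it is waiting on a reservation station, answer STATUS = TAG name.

STATUS = VALUE 6

c1: issue ADD r3<-Add1 | r0:7,r1:7,r2:1,r3:Add1
c2: issue ADD r3<-Add2 | r0:7,r1:7,r2:1,r3:Add2
c3: stall | r0:7,r1:7,r2:1,r3:Add2
c4: CDB Add1=11; issue SUB r0<-Add1 | r0:Add1,r1:7,r2:1,r3:Add2
c5: CDB Add2=2; issue SUB r1<-Add2 | r0:Add1,r1:Add2,r2:1,r3:2
c6: stall | r0:Add1,r1:Add2,r2:1,r3:2
c7: CDB Add1=-6; issue ADD r1<-Add1 | r0:-6,r1:Add1,r2:1,r3:2
c8: stall | r0:-6,r1:Add1,r2:1,r3:2
c9: stall | r0:-6,r1:Add1,r2:1,r3:2
c10: CDB Add1=3; issue ADD r1<-Add1 | r0:-6,r1:Add1,r2:1,r3:2
c11: CDB Add2=8; issue SUB r3<-Add2 | r0:-6,r1:Add1,r2:1,r3:Add2
c12: stall | r0:-6,r1:Add1,r2:1,r3:Add2
c13: CDB Add1=-4; issue SUB r0<-Add1 | r0:Add1,r1:-4,r2:1,r3:Add2
c14: issue MUL r2<-Mul1 | r0:Add1,r1:-4,r2:Mul1,r3:Add2
c15: - | r0:Add1,r1:-4,r2:Mul1,r3:Add2
c16: CDB Add1=-2 | r0:-2,r1:-4,r2:Mul1,r3:Add2
c17: CDB Add2=6 | r0:-2,r1:-4,r2:Mul1,r3:6
c18: - | r0:-2,r1:-4,r2:Mul1,r3:6
c19: - | r0:-2,r1:-4,r2:Mul1,r3:6
c20: - | r0:-2,r1:-4,r2:Mul1,r3:6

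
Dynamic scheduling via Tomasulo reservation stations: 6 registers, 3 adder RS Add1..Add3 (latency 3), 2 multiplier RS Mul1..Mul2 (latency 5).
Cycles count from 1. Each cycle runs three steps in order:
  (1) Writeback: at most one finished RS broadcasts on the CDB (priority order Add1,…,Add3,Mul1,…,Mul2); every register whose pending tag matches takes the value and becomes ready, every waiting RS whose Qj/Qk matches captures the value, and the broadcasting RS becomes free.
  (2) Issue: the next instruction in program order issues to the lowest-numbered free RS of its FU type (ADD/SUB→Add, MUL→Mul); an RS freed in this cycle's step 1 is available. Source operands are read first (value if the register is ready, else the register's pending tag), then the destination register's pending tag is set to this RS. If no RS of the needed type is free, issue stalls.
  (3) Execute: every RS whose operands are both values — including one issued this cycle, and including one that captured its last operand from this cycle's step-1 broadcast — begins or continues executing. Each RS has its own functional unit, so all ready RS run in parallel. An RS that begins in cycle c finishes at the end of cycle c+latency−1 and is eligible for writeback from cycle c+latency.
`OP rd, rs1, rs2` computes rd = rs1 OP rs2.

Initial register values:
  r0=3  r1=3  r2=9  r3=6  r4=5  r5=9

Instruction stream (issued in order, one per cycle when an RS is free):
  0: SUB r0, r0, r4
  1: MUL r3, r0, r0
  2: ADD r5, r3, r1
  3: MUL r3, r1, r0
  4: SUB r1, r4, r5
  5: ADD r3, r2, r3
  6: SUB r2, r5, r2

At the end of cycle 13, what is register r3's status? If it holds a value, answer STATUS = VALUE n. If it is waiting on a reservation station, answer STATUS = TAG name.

c1: issue SUB r0<-Add1 | r0:Add1,r1:3,r2:9,r3:6,r4:5,r5:9
c2: issue MUL r3<-Mul1 | r0:Add1,r1:3,r2:9,r3:Mul1,r4:5,r5:9
c3: issue ADD r5<-Add2 | r0:Add1,r1:3,r2:9,r3:Mul1,r4:5,r5:Add2
c4: CDB Add1=-2; issue MUL r3<-Mul2 | r0:-2,r1:3,r2:9,r3:Mul2,r4:5,r5:Add2
c5: issue SUB r1<-Add1 | r0:-2,r1:Add1,r2:9,r3:Mul2,r4:5,r5:Add2
c6: issue ADD r3<-Add3 | r0:-2,r1:Add1,r2:9,r3:Add3,r4:5,r5:Add2
c7: stall | r0:-2,r1:Add1,r2:9,r3:Add3,r4:5,r5:Add2
c8: stall | r0:-2,r1:Add1,r2:9,r3:Add3,r4:5,r5:Add2
c9: CDB Mul1=4; stall | r0:-2,r1:Add1,r2:9,r3:Add3,r4:5,r5:Add2
c10: CDB Mul2=-6; stall | r0:-2,r1:Add1,r2:9,r3:Add3,r4:5,r5:Add2
c11: stall | r0:-2,r1:Add1,r2:9,r3:Add3,r4:5,r5:Add2
c12: CDB Add2=7; issue SUB r2<-Add2 | r0:-2,r1:Add1,r2:Add2,r3:Add3,r4:5,r5:7
c13: CDB Add3=3 | r0:-2,r1:Add1,r2:Add2,r3:3,r4:5,r5:7

STATUS = VALUE 3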